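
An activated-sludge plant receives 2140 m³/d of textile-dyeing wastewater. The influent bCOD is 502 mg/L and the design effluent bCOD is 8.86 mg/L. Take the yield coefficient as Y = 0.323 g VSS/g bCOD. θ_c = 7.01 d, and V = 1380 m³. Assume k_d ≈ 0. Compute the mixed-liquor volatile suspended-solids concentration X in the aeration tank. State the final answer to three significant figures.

From V·X = Y·Q·(S₀ − S)·θ_c (decay neglected): X = 0.323 × 2140 × (502 − 8.86) × 7.01 / 1380 = 1732 mg/L.

X ≈ 1730 mg/L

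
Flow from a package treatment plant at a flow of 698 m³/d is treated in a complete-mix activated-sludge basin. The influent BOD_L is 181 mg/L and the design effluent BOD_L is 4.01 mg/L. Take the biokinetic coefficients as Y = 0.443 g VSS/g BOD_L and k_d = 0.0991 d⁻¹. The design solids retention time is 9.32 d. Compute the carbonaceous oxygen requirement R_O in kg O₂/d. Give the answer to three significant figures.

R_O ≈ 83.1 kg O₂/d

Correct the yield for decay: Y_obs = Y/(1 + k_d θ_c) = 0.443 / (1 + 0.0991 × 9.32) = 0.443 / 1.924 = 0.2303.
Q·(S₀ − S) = 698 × (181 − 4.01) × 10⁻³ = 123.5 kg/d removed.
Biomass synthesised: P_X = Y_obs × 123.5 = 28.45 kg VSS/d.
R_O = Q·ΔS − 1.42 P_X = 123.5 − 40.40 = 83.14 kg O₂/d.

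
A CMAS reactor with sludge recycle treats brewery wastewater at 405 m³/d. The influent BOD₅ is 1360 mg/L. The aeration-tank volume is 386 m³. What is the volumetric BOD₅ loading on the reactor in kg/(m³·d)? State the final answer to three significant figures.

Volumetric loading L_v = Q·S₀ / V = 405 × 1360 g/m³ / 386.0 m³ = 1427 g/(m³·d) = 1.427 kg BOD₅/(m³·d).

L_v ≈ 1.43 kg BOD₅/(m³·d)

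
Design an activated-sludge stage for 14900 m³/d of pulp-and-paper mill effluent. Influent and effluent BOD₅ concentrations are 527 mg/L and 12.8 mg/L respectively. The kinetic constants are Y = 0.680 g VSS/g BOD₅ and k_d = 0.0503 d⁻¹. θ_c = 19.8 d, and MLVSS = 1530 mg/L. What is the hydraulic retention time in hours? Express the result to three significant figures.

τ ≈ 54.4 h

Steady-state biomass mass balance: V·X·(1 + k_d·θ_c) = Y·Q·(S₀ − S)·θ_c, so V = 0.680 × 14900 × (527 − 12.8) × 19.8 / [1530 × (1 + 0.0503 × 19.8)] = 1.03×10^8 / 3054 = 33780 m³.
Hydraulic retention time τ = V/Q = 33780 / 14900 = 2.267 d = 54.41 h.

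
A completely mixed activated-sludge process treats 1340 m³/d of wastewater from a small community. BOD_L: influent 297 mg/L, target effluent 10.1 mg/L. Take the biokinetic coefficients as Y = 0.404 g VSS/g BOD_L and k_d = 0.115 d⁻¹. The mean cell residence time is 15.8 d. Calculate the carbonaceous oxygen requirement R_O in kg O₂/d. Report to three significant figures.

Observed yield with endogenous decay: Y_obs = Y / (1 + k_d·θ_c) = 0.404 / (1 + 0.115 × 15.8) = 0.404 / 2.817 = 0.1434 g VSS/g BOD_L.
Mass of BOD_L removed per day: Q(S₀ − S) = 1340 × 286.9 g/m³ = 384.4 kg/d.
Net sludge production P_X = 0.1434 × 384.4 = 55.14 kg VSS/d.
Carbonaceous O₂ demand = substrate oxidised − cell-mass equivalent = 384.4 − 1.42 × 55.14 = 306.2 kg O₂/d.

R_O ≈ 306 kg O₂/d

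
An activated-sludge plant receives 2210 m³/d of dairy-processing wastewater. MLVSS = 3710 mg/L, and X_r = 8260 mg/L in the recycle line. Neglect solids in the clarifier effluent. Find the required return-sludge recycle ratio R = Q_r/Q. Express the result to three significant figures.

Mass balance around the secondary clarifier (neglecting effluent solids): R = X / (X_r − X) = 3710 / (8260 − 3710) = 0.8154.

R ≈ 0.815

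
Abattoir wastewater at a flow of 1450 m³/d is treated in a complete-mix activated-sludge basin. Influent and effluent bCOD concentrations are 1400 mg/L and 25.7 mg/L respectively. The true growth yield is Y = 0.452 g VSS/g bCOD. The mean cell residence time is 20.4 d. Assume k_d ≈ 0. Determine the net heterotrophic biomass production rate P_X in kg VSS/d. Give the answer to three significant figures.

With endogenous decay neglected, the observed yield equals the true yield: Y_obs = Y = 0.452 g VSS/g bCOD.
Substrate removed = Q·(S₀ − S) = 1450 m³/d × (1400 − 25.7) g/m³ = 1.99×10^6 g/d = 1993 kg/d.
Net biomass production P_X = Y_obs × Q·(S₀ − S) = 0.4520 × 1993 = 900.7 kg VSS/d.

P_X ≈ 901 kg VSS/d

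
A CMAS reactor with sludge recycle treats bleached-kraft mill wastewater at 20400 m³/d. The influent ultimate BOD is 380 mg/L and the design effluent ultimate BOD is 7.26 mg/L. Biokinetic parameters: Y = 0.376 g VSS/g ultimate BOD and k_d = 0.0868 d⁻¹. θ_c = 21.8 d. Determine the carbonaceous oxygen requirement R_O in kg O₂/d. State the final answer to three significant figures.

The observed yield is Y_obs = Y/(1 + k_d·θ_c) = 0.376 / (1 + 0.0868 × 21.8) = 0.376 / 2.892 = 0.1300 g VSS per g ultimate BOD removed.
Q·(S₀ − S) = 20400 × (380 − 7.26) × 10⁻³ = 7604 kg/d removed.
Net sludge production P_X = 0.1300 × 7604 = 988.5 kg VSS/d.
R_O = Q·ΔS − 1.42 P_X = 7604 − 1404 = 6200 kg O₂/d.

R_O ≈ 6200 kg O₂/d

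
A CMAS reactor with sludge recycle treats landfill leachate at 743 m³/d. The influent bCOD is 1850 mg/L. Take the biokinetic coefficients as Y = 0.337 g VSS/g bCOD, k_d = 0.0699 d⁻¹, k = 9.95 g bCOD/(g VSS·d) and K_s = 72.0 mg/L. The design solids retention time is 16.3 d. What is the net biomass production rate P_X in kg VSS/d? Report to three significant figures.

Effluent substrate depends only on kinetics and SRT: S = K_s(1 + k_d θ_c) / [θ_c(Yk − k_d) − 1] = 72.0 × (1 + 0.0699 × 16.3) / [16.3 × (0.337 × 9.95 − 0.0699) − 1] = 154.0 / 52.52 = 2.933 mg/L.
Correct the yield for decay: Y_obs = Y/(1 + k_d θ_c) = 0.337 / (1 + 0.0699 × 16.3) = 0.337 / 2.139 = 0.1575.
Mass of bCOD removed per day: Q(S₀ − S) = 743 × 1847 g/m³ = 1372 kg/d.
Net biomass production P_X = Y_obs × Q·(S₀ − S) = 0.1575 × 1372 = 216.2 kg VSS/d.

P_X ≈ 216 kg VSS/d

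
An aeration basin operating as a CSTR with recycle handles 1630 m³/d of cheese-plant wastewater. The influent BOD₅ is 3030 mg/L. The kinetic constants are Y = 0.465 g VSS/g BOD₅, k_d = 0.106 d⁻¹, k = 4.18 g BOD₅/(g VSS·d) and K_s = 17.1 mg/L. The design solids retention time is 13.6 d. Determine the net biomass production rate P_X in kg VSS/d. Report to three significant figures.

From the Monod/SRT balance for a CMAS, S = K_s·(1+k_d θ_c)/[θ_c·(Y k − k_d) − 1] = 17.1 × (1 + 0.106 × 13.6) / [13.6 × (0.465 × 4.18 − 0.106) − 1] = 41.75 / 23.99 = 1.740 mg/L.
Observed yield with endogenous decay: Y_obs = Y / (1 + k_d·θ_c) = 0.465 / (1 + 0.106 × 13.6) = 0.465 / 2.442 = 0.1904 g VSS/g BOD₅.
Q·(S₀ − S) = 1630 × (3030 − 1.74) × 10⁻³ = 4936 kg/d removed.
P_X = Y_obs · Q(S₀ − S) = 0.1904 × 4936 = 940.1 kg VSS/d.

P_X ≈ 940 kg VSS/d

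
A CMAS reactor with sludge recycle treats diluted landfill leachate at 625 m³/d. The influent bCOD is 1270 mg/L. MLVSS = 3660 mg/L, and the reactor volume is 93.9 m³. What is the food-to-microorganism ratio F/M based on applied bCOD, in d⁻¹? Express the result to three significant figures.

F/M = applied load / biomass = Q·S₀/(V·X) = 625 × 1270 / (93.90 × 3660) = 2.310 d⁻¹.

F/M ≈ 2.31 d⁻¹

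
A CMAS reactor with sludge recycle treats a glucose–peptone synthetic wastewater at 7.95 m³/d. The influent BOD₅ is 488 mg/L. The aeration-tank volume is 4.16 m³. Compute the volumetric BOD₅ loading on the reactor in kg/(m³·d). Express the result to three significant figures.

Volumetric loading L_v = Q·S₀ / V = 7.95 × 488 g/m³ / 4.160 m³ = 932.6 g/(m³·d) = 0.9326 kg BOD₅/(m³·d).

L_v ≈ 0.933 kg BOD₅/(m³·d)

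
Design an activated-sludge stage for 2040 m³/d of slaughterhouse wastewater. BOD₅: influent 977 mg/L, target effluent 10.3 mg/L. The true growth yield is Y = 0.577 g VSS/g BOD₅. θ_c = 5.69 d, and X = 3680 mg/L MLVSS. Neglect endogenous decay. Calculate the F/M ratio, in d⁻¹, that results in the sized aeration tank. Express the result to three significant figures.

V·X = Y·Q·ΔS·θ_c gives V = 0.577 × 2040 × (977 − 10.3) × 5.69 / 3680 = 1759 m³.
F/M = applied load / biomass = Q·S₀/(V·X) = 2040 × 977 / (1759 × 3680) = 0.3078 d⁻¹.

F/M ≈ 0.308 d⁻¹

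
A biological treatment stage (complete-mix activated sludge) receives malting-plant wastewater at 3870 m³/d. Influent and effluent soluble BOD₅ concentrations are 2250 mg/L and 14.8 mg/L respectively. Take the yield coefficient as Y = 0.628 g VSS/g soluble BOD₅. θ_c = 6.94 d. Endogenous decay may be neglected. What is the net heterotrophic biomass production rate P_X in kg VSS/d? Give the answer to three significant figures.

P_X ≈ 5430 kg VSS/d

Since k_d ≈ 0, Y_obs = Y = 0.628 g VSS/g soluble BOD₅.
Mass of soluble BOD₅ removed per day: Q(S₀ − S) = 3870 × 2235 g/m³ = 8650 kg/d.
So the net sludge growth is P_X = 0.6280 × 8650 = 5432 kg VSS/d.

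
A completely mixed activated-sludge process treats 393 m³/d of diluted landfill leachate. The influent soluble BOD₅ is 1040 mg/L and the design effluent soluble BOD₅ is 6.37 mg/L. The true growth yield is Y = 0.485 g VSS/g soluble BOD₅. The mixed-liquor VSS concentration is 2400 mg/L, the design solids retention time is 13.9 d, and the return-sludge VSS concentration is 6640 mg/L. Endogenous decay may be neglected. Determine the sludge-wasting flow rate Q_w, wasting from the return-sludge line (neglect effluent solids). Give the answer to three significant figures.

With k_d = 0 the design equation reduces to V = Y Q (S₀−S) θ_c / X = 0.485 × 393 × (1040 − 6.37) × 13.9 / 2400 = 1141 m³.
Q_w = (V·X)/(θ_c X_r) = 1141 × 2400 / (13.9 × 6640) = 29.67 m³/d.

Q_w ≈ 29.7 m³/d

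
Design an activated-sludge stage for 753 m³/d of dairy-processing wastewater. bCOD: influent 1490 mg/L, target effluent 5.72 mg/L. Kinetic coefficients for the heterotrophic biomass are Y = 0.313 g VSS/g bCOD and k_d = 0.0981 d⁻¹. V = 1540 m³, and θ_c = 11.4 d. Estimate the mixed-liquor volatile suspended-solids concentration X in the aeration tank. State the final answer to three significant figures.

X ≈ 1220 mg/L

X = Y·Q·ΔS·θ_c / [V·(1 + k_d θ_c)] = 0.313 × 753 × (1490 − 5.72) × 11.4 / [1540 × (1 + 0.0981 × 11.4)] = 1222 mg/L.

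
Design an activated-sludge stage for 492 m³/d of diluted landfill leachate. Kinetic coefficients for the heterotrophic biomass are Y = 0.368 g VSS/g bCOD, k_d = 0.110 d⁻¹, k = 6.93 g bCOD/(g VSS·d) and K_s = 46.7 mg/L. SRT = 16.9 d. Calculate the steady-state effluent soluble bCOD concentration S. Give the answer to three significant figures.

From the Monod/SRT balance for a CMAS, S = K_s·(1+k_d θ_c)/[θ_c·(Y k − k_d) − 1] = 46.7 × (1 + 0.110 × 16.9) / [16.9 × (0.368 × 6.93 − 0.110) − 1] = 133.5 / 40.24 = 3.318 mg/L.

S ≈ 3.32 mg/L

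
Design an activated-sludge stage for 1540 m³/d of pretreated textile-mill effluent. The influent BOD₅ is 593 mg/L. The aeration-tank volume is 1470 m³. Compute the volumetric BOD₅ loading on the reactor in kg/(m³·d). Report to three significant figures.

L_v ≈ 0.621 kg BOD₅/(m³·d)

Volumetric loading L_v = Q·S₀ / V = 1540 × 593 g/m³ / 1470 m³ = 621.2 g/(m³·d) = 0.6212 kg BOD₅/(m³·d).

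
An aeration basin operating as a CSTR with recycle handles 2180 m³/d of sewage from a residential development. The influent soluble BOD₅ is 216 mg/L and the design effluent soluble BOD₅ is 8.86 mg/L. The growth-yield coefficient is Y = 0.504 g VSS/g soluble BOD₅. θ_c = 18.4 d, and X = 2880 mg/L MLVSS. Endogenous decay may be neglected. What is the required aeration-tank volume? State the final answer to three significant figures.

With k_d = 0 the design equation reduces to V = Y Q (S₀−S) θ_c / X = 0.504 × 2180 × (216 − 8.86) × 18.4 / 2880 = 1454 m³.

V ≈ 1450 m³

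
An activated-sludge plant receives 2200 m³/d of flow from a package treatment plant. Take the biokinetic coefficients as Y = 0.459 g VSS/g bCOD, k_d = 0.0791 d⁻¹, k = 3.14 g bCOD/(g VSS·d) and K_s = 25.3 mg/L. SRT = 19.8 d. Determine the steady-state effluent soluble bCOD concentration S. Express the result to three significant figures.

S ≈ 2.50 mg/L

Effluent substrate depends only on kinetics and SRT: S = K_s(1 + k_d θ_c) / [θ_c(Yk − k_d) − 1] = 25.3 × (1 + 0.0791 × 19.8) / [19.8 × (0.459 × 3.14 − 0.0791) − 1] = 64.92 / 25.97 = 2.500 mg/L.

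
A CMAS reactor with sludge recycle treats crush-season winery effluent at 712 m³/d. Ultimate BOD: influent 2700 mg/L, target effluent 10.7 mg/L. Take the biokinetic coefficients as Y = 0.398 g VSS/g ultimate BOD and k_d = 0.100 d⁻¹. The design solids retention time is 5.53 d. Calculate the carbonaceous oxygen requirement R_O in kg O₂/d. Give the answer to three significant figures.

Y_obs = Y / (1 + k_d θ_c) = 0.398 / (1 + 0.100 × 5.53) = 0.398 / 1.553 = 0.2563.
Substrate removed = Q·(S₀ − S) = 712 m³/d × (2700 − 10.7) g/m³ = 1.91×10^6 g/d = 1915 kg/d.
Net sludge production P_X = 0.2563 × 1915 = 490.7 kg VSS/d.
R_O = Q·ΔS − 1.42 P_X = 1915 − 696.8 = 1218 kg O₂/d.

R_O ≈ 1220 kg O₂/d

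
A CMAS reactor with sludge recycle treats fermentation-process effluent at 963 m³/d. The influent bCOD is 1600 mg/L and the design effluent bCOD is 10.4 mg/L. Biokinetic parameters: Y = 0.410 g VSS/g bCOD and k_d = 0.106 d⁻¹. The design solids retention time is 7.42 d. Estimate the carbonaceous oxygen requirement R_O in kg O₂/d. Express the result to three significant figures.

R_O ≈ 1030 kg O₂/d

The observed yield is Y_obs = Y/(1 + k_d·θ_c) = 0.410 / (1 + 0.106 × 7.42) = 0.410 / 1.787 = 0.2295 g VSS per g bCOD removed.
Mass of bCOD removed per day: Q(S₀ − S) = 963 × 1590 g/m³ = 1531 kg/d.
Net sludge production P_X = 0.2295 × 1531 = 351.3 kg VSS/d.
R_O = Q·ΔS − 1.42 P_X = 1531 − 498.9 = 1032 kg O₂/d.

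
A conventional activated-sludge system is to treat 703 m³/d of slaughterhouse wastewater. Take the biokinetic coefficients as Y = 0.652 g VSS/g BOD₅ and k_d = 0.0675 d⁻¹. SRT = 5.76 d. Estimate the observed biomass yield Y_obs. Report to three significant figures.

Y_obs ≈ 0.469 g VSS/g BOD₅

The observed yield is Y_obs = Y/(1 + k_d·θ_c) = 0.652 / (1 + 0.0675 × 5.76) = 0.652 / 1.389 = 0.4695 g VSS per g BOD₅ removed.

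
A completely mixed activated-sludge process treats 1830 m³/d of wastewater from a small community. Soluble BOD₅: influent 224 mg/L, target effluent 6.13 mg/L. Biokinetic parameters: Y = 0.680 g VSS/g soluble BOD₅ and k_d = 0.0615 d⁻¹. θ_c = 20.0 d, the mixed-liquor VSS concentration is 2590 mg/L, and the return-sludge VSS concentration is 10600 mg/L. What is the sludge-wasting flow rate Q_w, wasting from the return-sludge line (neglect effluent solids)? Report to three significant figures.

From the SRT design equation V = Y Q (S₀−S) θ_c / [X (1 + k_d θ_c)] = 0.680 × 1830 × (224 − 6.13) × 20.0 / [2590 × (1 + 0.0615 × 20.0)] = 5.42×10^6 / 5776 = 938.8 m³.
Wasting from the return line (neglecting effluent solids): Q_w = V·X / (θ_c·X_r) = 938.8 × 2590 / (20.0 × 10600) = 11.47 m³/d.

Q_w ≈ 11.5 m³/d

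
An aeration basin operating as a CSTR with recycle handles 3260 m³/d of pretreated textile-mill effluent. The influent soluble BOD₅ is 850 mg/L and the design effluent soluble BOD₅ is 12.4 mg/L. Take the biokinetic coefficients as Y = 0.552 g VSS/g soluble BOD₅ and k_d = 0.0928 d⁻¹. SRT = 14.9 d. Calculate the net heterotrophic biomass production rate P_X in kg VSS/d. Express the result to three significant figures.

P_X ≈ 633 kg VSS/d

Correct the yield for decay: Y_obs = Y/(1 + k_d θ_c) = 0.552 / (1 + 0.0928 × 14.9) = 0.552 / 2.383 = 0.2317.
Mass of soluble BOD₅ removed per day: Q(S₀ − S) = 3260 × 837.6 g/m³ = 2731 kg/d.
So the net sludge growth is P_X = 0.2317 × 2731 = 632.6 kg VSS/d.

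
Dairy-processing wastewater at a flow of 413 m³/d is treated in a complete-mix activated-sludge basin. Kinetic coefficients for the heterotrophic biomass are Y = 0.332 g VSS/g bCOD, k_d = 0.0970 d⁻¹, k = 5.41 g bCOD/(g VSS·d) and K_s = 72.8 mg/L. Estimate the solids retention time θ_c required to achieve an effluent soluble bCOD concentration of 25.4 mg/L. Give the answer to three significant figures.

Specific growth rate at S = 25.4 mg/L: μ = YkS/(K_s+S) = 0.332·5.41·25.4/(72.8+25.4) = 0.4646 d⁻¹.
θ_c = 1/(μ − k_d) = 1/(0.4646 − 0.0970) = 1/0.3676 = 2.721 d.

θ_c ≈ 2.72 d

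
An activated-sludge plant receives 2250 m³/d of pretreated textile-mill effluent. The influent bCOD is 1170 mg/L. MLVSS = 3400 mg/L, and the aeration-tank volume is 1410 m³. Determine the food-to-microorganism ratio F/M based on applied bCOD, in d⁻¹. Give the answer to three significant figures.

F/M = applied load / biomass = Q·S₀/(V·X) = 2250 × 1170 / (1410 × 3400) = 0.5491 d⁻¹.

F/M ≈ 0.549 d⁻¹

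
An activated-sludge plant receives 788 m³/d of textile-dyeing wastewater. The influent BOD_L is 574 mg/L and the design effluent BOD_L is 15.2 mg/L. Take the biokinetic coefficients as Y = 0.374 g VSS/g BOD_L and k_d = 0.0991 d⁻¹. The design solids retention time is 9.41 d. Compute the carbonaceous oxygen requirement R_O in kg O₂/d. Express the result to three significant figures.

Observed yield with endogenous decay: Y_obs = Y / (1 + k_d·θ_c) = 0.374 / (1 + 0.0991 × 9.41) = 0.374 / 1.933 = 0.1935 g VSS/g BOD_L.
ΔS = 574 − 15.2 = 558.8 mg/L, so the substrate removal rate is 788 × 558.8/1000 = 440.3 kg BOD_L/d.
Net sludge production P_X = 0.1935 × 440.3 = 85.22 kg VSS/d.
R_O = Q·ΔS − 1.42 P_X = 440.3 − 121.0 = 319.3 kg O₂/d.

R_O ≈ 319 kg O₂/d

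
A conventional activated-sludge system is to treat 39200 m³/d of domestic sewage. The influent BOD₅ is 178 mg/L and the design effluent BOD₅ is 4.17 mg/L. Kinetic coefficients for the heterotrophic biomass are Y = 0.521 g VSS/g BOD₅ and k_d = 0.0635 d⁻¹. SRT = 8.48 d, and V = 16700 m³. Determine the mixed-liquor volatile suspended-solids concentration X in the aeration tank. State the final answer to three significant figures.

Solving the biomass balance for X: X = Y Q (S₀−S) θ_c / [V (1+k_d θ_c)] = 0.521 × 39200 × (178 − 4.17) × 8.48 / [16700 × (1 + 0.0635 × 8.48)] = 1172 mg/L.

X ≈ 1170 mg/L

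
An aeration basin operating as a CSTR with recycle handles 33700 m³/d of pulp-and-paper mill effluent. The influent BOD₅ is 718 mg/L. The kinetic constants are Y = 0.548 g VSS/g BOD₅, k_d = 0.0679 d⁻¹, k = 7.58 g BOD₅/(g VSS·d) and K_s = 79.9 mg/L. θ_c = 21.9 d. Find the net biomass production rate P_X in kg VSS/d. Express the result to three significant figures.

For a completely mixed reactor with recycle the Lawrence–McCarty relation gives S = K_s·(1 + k_d·θ_c) / [θ_c·(Y·k − k_d) − 1] = 79.9 × (1 + 0.0679 × 21.9) / [21.9 × (0.548 × 7.58 − 0.0679) − 1] = 198.7 / 88.48 = 2.246 mg/L.
The observed yield is Y_obs = Y/(1 + k_d·θ_c) = 0.548 / (1 + 0.0679 × 21.9) = 0.548 / 2.487 = 0.2203 g VSS per g BOD₅ removed.
ΔS = 718 − 2.25 = 715.8 mg/L, so the substrate removal rate is 33700 × 715.8/1000 = 24121 kg BOD₅/d.
P_X = Y_obs · Q(S₀ − S) = 0.2203 × 24121 = 5315 kg VSS/d.

P_X ≈ 5310 kg VSS/d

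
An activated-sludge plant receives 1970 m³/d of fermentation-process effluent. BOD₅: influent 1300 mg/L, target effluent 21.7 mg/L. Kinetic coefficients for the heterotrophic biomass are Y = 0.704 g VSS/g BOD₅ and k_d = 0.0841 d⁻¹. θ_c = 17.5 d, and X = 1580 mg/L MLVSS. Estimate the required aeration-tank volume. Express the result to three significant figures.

Steady-state biomass mass balance: V·X·(1 + k_d·θ_c) = Y·Q·(S₀ − S)·θ_c, so V = 0.704 × 1970 × (1300 − 21.7) × 17.5 / [1580 × (1 + 0.0841 × 17.5)] = 3.1×10^7 / 3905 = 7944 m³.

V ≈ 7940 m³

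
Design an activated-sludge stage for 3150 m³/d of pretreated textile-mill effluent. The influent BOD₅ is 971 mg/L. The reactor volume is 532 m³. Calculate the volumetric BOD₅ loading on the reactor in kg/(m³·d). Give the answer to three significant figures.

Applied BOD₅ load per unit volume = Q·S₀/V = (3150 × 971/1000)/532.0 = 5.749 kg BOD₅·m⁻³·d⁻¹.

L_v ≈ 5.75 kg BOD₅/(m³·d)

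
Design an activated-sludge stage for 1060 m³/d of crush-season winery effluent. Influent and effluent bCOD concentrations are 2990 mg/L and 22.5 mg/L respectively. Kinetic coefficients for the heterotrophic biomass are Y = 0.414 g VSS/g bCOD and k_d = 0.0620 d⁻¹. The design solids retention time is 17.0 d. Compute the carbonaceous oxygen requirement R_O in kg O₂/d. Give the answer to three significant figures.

Observed yield with endogenous decay: Y_obs = Y / (1 + k_d·θ_c) = 0.414 / (1 + 0.0620 × 17.0) = 0.414 / 2.054 = 0.2016 g VSS/g bCOD.
ΔS = 2990 − 22.5 = 2968 mg/L, so the substrate removal rate is 1060 × 2968/1000 = 3146 kg bCOD/d.
Biomass synthesised: P_X = Y_obs × 3146 = 634.0 kg VSS/d.
Carbonaceous O₂ demand = substrate oxidised − cell-mass equivalent = 3146 − 1.42 × 634.0 = 2245 kg O₂/d.

R_O ≈ 2250 kg O₂/d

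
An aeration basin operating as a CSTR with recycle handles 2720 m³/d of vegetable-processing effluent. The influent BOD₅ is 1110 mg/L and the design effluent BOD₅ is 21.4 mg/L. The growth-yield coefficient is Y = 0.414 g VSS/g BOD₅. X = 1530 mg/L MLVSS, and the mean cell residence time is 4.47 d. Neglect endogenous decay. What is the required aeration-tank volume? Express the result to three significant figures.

Biomass mass balance (decay neglected): V·X = Y·Q·(S₀ − S)·θ_c, so V = 0.414 × 2720 × (1110 − 21.4) × 4.47 / 1530 = 3581 m³.

V ≈ 3580 m³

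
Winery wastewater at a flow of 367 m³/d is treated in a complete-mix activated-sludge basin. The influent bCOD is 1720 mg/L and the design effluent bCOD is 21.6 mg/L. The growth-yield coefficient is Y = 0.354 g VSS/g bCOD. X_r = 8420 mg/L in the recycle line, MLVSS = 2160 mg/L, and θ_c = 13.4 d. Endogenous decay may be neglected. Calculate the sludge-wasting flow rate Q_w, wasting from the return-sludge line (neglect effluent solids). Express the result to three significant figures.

Q_w ≈ 26.2 m³/d

Biomass mass balance (decay neglected): V·X = Y·Q·(S₀ − S)·θ_c, so V = 0.354 × 367 × (1720 − 21.6) × 13.4 / 2160 = 1369 m³.
Q_w = (V·X)/(θ_c X_r) = 1369 × 2160 / (13.4 × 8420) = 26.21 m³/d.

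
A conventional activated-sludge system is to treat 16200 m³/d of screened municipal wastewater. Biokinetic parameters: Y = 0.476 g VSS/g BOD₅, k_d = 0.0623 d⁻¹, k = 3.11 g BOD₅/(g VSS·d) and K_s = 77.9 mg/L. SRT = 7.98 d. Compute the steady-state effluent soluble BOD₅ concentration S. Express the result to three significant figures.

S ≈ 11.3 mg/L

For a completely mixed reactor with recycle the Lawrence–McCarty relation gives S = K_s·(1 + k_d·θ_c) / [θ_c·(Y·k − k_d) − 1] = 77.9 × (1 + 0.0623 × 7.98) / [7.98 × (0.476 × 3.11 − 0.0623) − 1] = 116.6 / 10.32 = 11.31 mg/L.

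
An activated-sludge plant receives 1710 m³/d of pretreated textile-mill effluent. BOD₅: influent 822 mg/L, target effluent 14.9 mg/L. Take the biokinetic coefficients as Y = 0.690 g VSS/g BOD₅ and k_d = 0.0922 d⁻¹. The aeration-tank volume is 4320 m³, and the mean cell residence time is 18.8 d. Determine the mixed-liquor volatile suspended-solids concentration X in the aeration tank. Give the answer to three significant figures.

X ≈ 1520 mg/L

From V·X·(1 + k_d·θ_c) = Y·Q·(S₀ − S)·θ_c: X = 0.690 × 1710 × (822 − 14.9) × 18.8 / [4320 × (1 + 0.0922 × 18.8)] = 1516 mg/L.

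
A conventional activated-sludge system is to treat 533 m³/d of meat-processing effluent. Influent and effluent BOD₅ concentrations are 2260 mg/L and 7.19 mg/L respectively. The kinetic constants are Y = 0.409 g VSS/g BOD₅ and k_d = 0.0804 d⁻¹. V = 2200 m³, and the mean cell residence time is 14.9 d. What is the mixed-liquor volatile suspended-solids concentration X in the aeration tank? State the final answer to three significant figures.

X ≈ 1510 mg/L

X = Y·Q·ΔS·θ_c / [V·(1 + k_d θ_c)] = 0.409 × 533 × (2260 − 7.19) × 14.9 / [2200 × (1 + 0.0804 × 14.9)] = 1513 mg/L.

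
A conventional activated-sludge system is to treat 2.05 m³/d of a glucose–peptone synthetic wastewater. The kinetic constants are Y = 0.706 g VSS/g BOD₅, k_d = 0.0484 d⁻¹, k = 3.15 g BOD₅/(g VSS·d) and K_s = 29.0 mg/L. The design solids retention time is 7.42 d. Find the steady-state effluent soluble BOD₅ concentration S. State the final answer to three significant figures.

From the Monod/SRT balance for a CMAS, S = K_s·(1+k_d θ_c)/[θ_c·(Y k − k_d) − 1] = 29.0 × (1 + 0.0484 × 7.42) / [7.42 × (0.706 × 3.15 − 0.0484) − 1] = 39.41 / 15.14 = 2.603 mg/L.

S ≈ 2.60 mg/L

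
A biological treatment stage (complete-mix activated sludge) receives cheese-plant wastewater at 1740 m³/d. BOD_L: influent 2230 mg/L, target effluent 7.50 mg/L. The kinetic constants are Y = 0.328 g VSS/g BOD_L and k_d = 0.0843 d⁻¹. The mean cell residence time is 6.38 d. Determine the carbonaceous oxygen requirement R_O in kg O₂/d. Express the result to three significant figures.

The observed yield is Y_obs = Y/(1 + k_d·θ_c) = 0.328 / (1 + 0.0843 × 6.38) = 0.328 / 1.538 = 0.2133 g VSS per g BOD_L removed.
ΔS = 2230 − 7.50 = 2222 mg/L, so the substrate removal rate is 1740 × 2222/1000 = 3867 kg BOD_L/d.
Biomass synthesised: P_X = Y_obs × 3867 = 824.8 kg VSS/d.
R_O = Q·ΔS − 1.42 P_X = 3867 − 1171 = 2696 kg O₂/d.

R_O ≈ 2700 kg O₂/d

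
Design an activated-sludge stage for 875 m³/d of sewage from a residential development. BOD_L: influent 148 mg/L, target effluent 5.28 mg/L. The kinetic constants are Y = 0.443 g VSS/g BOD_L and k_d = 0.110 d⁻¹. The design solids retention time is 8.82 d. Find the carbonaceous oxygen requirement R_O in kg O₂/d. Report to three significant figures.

Y_obs = Y / (1 + k_d θ_c) = 0.443 / (1 + 0.110 × 8.82) = 0.443 / 1.970 = 0.2249.
ΔS = 148 − 5.28 = 142.7 mg/L, so the substrate removal rate is 875 × 142.7/1000 = 124.9 kg BOD_L/d.
P_X = Y_obs·Q·(S₀ − S) = 0.2249 × 124.9 = 28.08 kg VSS/d.
R_O = Q·(S₀ − S) − 1.42·P_X = 124.9 − 1.42 × 28.08 = 85.01 kg O₂/d.

R_O ≈ 85.0 kg O₂/d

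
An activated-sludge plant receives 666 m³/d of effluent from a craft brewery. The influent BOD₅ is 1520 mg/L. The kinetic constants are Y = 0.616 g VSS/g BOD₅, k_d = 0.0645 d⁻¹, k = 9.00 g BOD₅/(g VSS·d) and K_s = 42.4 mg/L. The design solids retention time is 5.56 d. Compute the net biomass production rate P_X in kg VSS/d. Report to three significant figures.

P_X ≈ 458 kg VSS/d

For a completely mixed reactor with recycle the Lawrence–McCarty relation gives S = K_s·(1 + k_d·θ_c) / [θ_c·(Y·k − k_d) − 1] = 42.4 × (1 + 0.0645 × 5.56) / [5.56 × (0.616 × 9.00 − 0.0645) − 1] = 57.61 / 29.47 = 1.955 mg/L.
Y_obs = Y / (1 + k_d θ_c) = 0.616 / (1 + 0.0645 × 5.56) = 0.616 / 1.359 = 0.4534.
Mass of BOD₅ removed per day: Q(S₀ − S) = 666 × 1518 g/m³ = 1011 kg/d.
So the net sludge growth is P_X = 0.4534 × 1011 = 458.4 kg VSS/d.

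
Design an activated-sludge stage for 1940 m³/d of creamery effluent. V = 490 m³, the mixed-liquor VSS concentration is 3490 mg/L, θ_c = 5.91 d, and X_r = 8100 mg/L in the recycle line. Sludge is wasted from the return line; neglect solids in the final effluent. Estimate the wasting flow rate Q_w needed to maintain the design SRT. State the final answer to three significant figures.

Q_w = (V·X)/(θ_c X_r) = 490.0 × 3490 / (5.91 × 8100) = 35.72 m³/d.

Q_w ≈ 35.7 m³/d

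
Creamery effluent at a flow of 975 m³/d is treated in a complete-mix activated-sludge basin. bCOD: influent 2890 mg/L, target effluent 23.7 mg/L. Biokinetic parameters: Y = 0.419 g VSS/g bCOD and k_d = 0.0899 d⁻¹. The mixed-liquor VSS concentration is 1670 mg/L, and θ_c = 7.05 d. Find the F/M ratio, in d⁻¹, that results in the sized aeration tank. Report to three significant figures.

F/M ≈ 0.558 d⁻¹

Rearranging the biomass balance for a CMAS with decay, V = Y·Q·ΔS·θ_c / [X·(1+k_d θ_c)] = 0.419 × 975 × (2890 − 23.7) × 7.05 / [1670 × (1 + 0.0899 × 7.05)] = 8.26×10^6 / 2728 = 3026 m³.
F/M = applied load / biomass = Q·S₀/(V·X) = 975 × 2890 / (3026 × 1670) = 0.5577 d⁻¹.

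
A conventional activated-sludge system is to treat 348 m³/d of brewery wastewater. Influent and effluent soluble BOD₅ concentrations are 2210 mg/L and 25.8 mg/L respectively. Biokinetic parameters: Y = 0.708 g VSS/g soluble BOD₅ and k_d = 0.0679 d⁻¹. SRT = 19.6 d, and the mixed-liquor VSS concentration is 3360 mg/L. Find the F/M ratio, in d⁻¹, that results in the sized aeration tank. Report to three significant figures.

From the SRT design equation V = Y Q (S₀−S) θ_c / [X (1 + k_d θ_c)] = 0.708 × 348 × (2210 − 25.8) × 19.6 / [3360 × (1 + 0.0679 × 19.6)] = 1.05×10^7 / 7832 = 1347 m³.
F/M = Q·S₀ / (V·X) = 348 × 2210 / (1347 × 3360) = 0.1700 g soluble BOD₅·(g VSS·d)⁻¹.

F/M ≈ 0.170 d⁻¹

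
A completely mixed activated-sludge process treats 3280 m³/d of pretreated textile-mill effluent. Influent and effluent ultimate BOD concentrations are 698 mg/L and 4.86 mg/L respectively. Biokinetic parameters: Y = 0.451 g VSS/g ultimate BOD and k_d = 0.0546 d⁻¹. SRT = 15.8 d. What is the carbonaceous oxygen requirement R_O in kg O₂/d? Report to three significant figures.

The observed yield is Y_obs = Y/(1 + k_d·θ_c) = 0.451 / (1 + 0.0546 × 15.8) = 0.451 / 1.863 = 0.2421 g VSS per g ultimate BOD removed.
Substrate removed = Q·(S₀ − S) = 3280 m³/d × (698 − 4.86) g/m³ = 2.27×10^6 g/d = 2273 kg/d.
Net sludge production P_X = 0.2421 × 2273 = 550.5 kg VSS/d.
R_O = Q·(S₀ − S) − 1.42·P_X = 2273 − 1.42 × 550.5 = 1492 kg O₂/d.

R_O ≈ 1490 kg O₂/d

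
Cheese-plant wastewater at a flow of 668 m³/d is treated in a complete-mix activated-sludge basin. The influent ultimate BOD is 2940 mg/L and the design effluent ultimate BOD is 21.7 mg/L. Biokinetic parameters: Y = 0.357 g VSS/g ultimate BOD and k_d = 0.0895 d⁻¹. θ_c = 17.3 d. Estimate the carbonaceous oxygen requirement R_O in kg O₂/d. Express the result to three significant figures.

Y_obs = Y / (1 + k_d θ_c) = 0.357 / (1 + 0.0895 × 17.3) = 0.357 / 2.548 = 0.1401.
ΔS = 2940 − 21.7 = 2918 mg/L, so the substrate removal rate is 668 × 2918/1000 = 1949 kg ultimate BOD/d.
P_X = Y_obs·Q·(S₀ − S) = 0.1401 × 1949 = 273.1 kg VSS/d.
R_O = Q·ΔS − 1.42 P_X = 1949 − 387.8 = 1562 kg O₂/d.

R_O ≈ 1560 kg O₂/d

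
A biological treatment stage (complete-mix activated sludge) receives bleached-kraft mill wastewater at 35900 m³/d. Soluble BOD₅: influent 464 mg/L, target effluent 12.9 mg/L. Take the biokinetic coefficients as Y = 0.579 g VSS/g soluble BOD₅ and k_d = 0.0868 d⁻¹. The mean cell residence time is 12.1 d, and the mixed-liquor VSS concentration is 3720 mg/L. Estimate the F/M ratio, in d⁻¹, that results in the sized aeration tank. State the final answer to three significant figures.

Steady-state biomass mass balance: V·X·(1 + k_d·θ_c) = Y·Q·(S₀ − S)·θ_c, so V = 0.579 × 35900 × (464 − 12.9) × 12.1 / [3720 × (1 + 0.0868 × 12.1)] = 1.13×10^8 / 7627 = 14876 m³.
F/M = Q·S₀ / (V·X) = 35900 × 464 / (14876 × 3720) = 0.3010 g soluble BOD₅·(g VSS·d)⁻¹.

F/M ≈ 0.301 d⁻¹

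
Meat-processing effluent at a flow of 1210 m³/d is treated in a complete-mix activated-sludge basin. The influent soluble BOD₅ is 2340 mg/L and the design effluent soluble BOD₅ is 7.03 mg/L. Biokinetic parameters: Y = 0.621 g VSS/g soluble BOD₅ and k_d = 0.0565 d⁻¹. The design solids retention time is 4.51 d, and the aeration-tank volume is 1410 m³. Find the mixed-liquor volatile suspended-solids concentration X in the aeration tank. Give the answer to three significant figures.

From V·X·(1 + k_d·θ_c) = Y·Q·(S₀ − S)·θ_c: X = 0.621 × 1210 × (2340 − 7.03) × 4.51 / [1410 × (1 + 0.0565 × 4.51)] = 4469 mg/L.

X ≈ 4470 mg/L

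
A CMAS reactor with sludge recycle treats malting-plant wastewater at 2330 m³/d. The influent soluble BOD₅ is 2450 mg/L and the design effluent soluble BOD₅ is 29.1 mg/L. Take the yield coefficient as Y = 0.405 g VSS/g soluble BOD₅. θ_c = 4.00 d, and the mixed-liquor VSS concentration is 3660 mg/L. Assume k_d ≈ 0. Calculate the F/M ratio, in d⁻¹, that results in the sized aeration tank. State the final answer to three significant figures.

V·X = Y·Q·ΔS·θ_c gives V = 0.405 × 2330 × (2450 − 29.1) × 4.00 / 3660 = 2497 m³.
F/M = applied load / biomass = Q·S₀/(V·X) = 2330 × 2450 / (2497 × 3660) = 0.6247 d⁻¹.

F/M ≈ 0.625 d⁻¹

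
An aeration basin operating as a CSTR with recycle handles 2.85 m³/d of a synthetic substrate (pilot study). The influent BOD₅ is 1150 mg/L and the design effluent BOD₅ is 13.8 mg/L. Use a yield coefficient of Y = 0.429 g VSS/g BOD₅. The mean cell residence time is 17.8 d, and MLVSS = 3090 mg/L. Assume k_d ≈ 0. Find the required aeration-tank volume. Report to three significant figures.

V ≈ 8.00 m³

V·X = Y·Q·ΔS·θ_c gives V = 0.429 × 2.85 × (1150 − 13.8) × 17.8 / 3090 = 8.002 m³.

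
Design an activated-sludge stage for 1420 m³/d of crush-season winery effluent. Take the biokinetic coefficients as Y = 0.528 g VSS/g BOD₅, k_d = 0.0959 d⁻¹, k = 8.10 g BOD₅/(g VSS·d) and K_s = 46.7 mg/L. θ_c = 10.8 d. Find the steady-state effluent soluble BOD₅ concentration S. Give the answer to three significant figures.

For a completely mixed reactor with recycle the Lawrence–McCarty relation gives S = K_s·(1 + k_d·θ_c) / [θ_c·(Y·k − k_d) − 1] = 46.7 × (1 + 0.0959 × 10.8) / [10.8 × (0.528 × 8.10 − 0.0959) − 1] = 95.07 / 44.15 = 2.153 mg/L.

S ≈ 2.15 mg/L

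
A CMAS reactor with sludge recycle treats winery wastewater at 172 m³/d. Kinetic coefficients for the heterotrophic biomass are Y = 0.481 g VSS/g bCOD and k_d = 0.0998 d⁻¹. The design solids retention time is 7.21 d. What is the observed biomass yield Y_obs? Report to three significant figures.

Y_obs ≈ 0.280 g VSS/g bCOD

Correct the yield for decay: Y_obs = Y/(1 + k_d θ_c) = 0.481 / (1 + 0.0998 × 7.21) = 0.481 / 1.720 = 0.2797.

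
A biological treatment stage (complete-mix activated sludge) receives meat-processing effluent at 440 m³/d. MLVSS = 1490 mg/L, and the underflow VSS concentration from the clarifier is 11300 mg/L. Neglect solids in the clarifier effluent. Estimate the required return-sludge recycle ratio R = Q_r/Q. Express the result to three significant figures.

Mass balance around the secondary clarifier (neglecting effluent solids): R = X / (X_r − X) = 1490 / (11300 − 1490) = 0.1519.

R ≈ 0.152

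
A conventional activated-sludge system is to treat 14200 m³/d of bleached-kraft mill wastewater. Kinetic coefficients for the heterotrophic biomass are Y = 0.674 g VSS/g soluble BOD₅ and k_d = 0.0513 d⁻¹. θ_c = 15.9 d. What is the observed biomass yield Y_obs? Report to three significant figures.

The observed yield is Y_obs = Y/(1 + k_d·θ_c) = 0.674 / (1 + 0.0513 × 15.9) = 0.674 / 1.816 = 0.3712 g VSS per g soluble BOD₅ removed.

Y_obs ≈ 0.371 g VSS/g soluble BOD₅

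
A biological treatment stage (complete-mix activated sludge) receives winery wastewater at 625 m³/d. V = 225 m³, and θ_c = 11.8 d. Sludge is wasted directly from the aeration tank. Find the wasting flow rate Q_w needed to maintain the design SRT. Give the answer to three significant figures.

For wasting at MLVSS concentration, Q_w = V/θ_c = 225.0/11.8 = 19.07 m³/d.

Q_w ≈ 19.1 m³/d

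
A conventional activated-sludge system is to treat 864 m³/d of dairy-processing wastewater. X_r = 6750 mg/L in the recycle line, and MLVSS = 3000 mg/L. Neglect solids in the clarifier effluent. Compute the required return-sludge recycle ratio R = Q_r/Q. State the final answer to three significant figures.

R ≈ 0.800

Mass balance around the secondary clarifier (neglecting effluent solids): R = X / (X_r − X) = 3000 / (6750 − 3000) = 0.8000.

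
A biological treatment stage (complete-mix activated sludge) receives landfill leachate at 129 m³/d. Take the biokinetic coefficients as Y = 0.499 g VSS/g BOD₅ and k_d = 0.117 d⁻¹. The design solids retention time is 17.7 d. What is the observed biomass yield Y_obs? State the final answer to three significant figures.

Y_obs ≈ 0.162 g VSS/g BOD₅

Y_obs = Y / (1 + k_d θ_c) = 0.499 / (1 + 0.117 × 17.7) = 0.499 / 3.071 = 0.1625.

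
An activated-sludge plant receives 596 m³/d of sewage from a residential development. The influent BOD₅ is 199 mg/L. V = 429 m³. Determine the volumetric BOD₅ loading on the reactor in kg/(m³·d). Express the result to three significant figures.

Applied BOD₅ load per unit volume = Q·S₀/V = (596 × 199/1000)/429.0 = 0.2765 kg BOD₅·m⁻³·d⁻¹.

L_v ≈ 0.276 kg BOD₅/(m³·d)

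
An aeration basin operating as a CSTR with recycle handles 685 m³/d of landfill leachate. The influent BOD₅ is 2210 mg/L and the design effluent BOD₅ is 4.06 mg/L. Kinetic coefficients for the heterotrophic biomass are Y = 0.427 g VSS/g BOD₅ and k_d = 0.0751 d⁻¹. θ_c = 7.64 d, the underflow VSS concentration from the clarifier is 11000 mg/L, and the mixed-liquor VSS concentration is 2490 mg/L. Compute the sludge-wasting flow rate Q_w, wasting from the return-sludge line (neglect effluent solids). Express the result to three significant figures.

Rearranging the biomass balance for a CMAS with decay, V = Y·Q·ΔS·θ_c / [X·(1+k_d θ_c)] = 0.427 × 685 × (2210 − 4.06) × 7.64 / [2490 × (1 + 0.0751 × 7.64)] = 4.93×10^6 / 3919 = 1258 m³.
Wasting from the return line (neglecting effluent solids): Q_w = V·X / (θ_c·X_r) = 1258 × 2490 / (7.64 × 11000) = 37.27 m³/d.

Q_w ≈ 37.3 m³/d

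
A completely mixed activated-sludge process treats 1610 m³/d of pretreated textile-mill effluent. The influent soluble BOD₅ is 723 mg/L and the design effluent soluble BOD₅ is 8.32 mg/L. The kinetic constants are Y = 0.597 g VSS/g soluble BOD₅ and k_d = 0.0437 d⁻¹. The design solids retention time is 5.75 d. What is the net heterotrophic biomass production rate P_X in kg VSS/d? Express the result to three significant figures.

P_X ≈ 549 kg VSS/d

The observed yield is Y_obs = Y/(1 + k_d·θ_c) = 0.597 / (1 + 0.0437 × 5.75) = 0.597 / 1.251 = 0.4771 g VSS per g soluble BOD₅ removed.
Q·(S₀ − S) = 1610 × (723 − 8.32) × 10⁻³ = 1151 kg/d removed.
P_X = Y_obs · Q(S₀ − S) = 0.4771 × 1151 = 549.0 kg VSS/d.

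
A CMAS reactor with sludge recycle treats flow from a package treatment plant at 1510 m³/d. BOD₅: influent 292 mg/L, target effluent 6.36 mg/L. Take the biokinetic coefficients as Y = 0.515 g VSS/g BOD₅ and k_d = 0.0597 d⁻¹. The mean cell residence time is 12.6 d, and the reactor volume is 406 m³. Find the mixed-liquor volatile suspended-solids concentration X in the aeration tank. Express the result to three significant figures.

Solving the biomass balance for X: X = Y Q (S₀−S) θ_c / [V (1+k_d θ_c)] = 0.515 × 1510 × (292 − 6.36) × 12.6 / [406 × (1 + 0.0597 × 12.6)] = 3934 mg/L.

X ≈ 3930 mg/L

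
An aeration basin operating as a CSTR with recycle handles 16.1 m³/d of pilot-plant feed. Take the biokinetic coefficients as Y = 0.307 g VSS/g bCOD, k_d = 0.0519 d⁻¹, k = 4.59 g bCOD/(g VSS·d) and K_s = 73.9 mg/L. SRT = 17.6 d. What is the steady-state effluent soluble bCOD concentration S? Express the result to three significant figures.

S ≈ 6.18 mg/L

From the Monod/SRT balance for a CMAS, S = K_s·(1+k_d θ_c)/[θ_c·(Y k − k_d) − 1] = 73.9 × (1 + 0.0519 × 17.6) / [17.6 × (0.307 × 4.59 − 0.0519) − 1] = 141.4 / 22.89 = 6.178 mg/L.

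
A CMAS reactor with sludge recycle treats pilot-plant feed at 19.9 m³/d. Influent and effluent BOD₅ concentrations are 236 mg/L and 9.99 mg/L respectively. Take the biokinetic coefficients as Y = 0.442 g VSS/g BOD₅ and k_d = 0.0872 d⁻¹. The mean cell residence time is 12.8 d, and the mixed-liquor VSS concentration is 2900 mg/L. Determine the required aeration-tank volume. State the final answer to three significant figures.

V ≈ 4.15 m³

From the SRT design equation V = Y Q (S₀−S) θ_c / [X (1 + k_d θ_c)] = 0.442 × 19.9 × (236 − 9.99) × 12.8 / [2900 × (1 + 0.0872 × 12.8)] = 2.54×10^4 / 6137 = 4.146 m³.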